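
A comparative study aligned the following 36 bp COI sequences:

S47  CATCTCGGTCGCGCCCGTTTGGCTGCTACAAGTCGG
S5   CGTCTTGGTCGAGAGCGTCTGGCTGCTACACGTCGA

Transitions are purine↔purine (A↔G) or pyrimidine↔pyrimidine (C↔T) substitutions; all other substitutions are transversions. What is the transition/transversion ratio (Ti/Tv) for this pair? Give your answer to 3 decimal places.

1.000

Mismatches occur at site 2 (A→G, transition), site 6 (C→T, transition), site 12 (C→A, transversion), site 14 (C→A, transversion), site 15 (C→G, transversion), site 19 (T→C, transition), site 31 (A→C, transversion), site 36 (G→A, transition).
Of the 8 differences, 4 transitions and 4 transversions, so Ti/Tv = 4/4 = 1.000.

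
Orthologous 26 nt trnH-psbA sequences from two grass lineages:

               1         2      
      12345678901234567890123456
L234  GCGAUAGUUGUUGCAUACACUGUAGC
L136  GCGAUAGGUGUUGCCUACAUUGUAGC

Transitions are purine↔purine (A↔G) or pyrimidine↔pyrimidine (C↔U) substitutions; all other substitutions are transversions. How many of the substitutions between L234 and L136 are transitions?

1

Differing sites — 8:U/G (Tv); 15:A/C (Tv); 20:C/U (Ti).
Of the 3 differences, 1 transition and 2 transversions, so the answer is 1.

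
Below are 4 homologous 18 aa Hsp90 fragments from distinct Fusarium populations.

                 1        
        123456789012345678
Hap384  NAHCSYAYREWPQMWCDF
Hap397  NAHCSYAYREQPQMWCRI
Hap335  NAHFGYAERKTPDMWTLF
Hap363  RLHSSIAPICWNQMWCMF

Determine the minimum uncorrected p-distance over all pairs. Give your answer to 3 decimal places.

0.167

Pairwise Hamming distances:
  Hap384 vs Hap397: 3
  Hap384 vs Hap335: 8
  Hap384 vs Hap363: 9
  Hap397 vs Hap335: 9
  Hap397 vs Hap363: 11
  Hap335 vs Hap363: 13
The smallest is 3 mismatches, between Hap384 and Hap397; p = 3/18 = 0.167.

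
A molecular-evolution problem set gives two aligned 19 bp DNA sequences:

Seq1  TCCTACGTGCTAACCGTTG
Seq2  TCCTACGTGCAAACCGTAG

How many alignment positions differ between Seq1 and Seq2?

2

Differing sites — 11:T/A; 18:T/A.
That gives 2 mismatches out of 19 aligned sites, so the Hamming distance is 2.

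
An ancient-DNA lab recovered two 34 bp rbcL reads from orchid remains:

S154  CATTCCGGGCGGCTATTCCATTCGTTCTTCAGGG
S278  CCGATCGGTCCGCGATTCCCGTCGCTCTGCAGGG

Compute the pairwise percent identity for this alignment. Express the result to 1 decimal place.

67.6%

The sequences differ at positions 2 (A/C), 3 (T/G), 4 (T/A), 5 (C/T), 9 (G/T), 11 (G/C), 14 (T/G), 20 (A/C), 21 (T/G), 25 (T/C), 29 (T/G).
23 of the 34 sites match, so the percent identity is 23/34 × 100 = 67.6%.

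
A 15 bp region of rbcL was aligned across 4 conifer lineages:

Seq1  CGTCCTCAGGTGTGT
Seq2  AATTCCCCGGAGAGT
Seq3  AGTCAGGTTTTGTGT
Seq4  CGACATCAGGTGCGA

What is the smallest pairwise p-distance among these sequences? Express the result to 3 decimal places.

0.267

Pairwise Hamming distances:
  Seq1 vs Seq2: 7
  Seq1 vs Seq3: 7
  Seq1 vs Seq4: 4
  Seq2 vs Seq3: 10
  Seq2 vs Seq4: 10
  Seq3 vs Seq4: 9
The smallest is 4 mismatches, between Seq1 and Seq4; p = 4/15 = 0.267.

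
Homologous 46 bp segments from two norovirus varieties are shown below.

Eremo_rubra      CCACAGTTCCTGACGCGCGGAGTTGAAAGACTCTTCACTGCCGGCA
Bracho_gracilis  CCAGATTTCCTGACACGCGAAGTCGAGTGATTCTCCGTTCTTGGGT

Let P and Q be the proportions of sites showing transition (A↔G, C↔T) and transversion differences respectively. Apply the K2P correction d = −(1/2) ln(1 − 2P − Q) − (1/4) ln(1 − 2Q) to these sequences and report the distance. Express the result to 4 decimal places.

Differing sites — 4:C/G (Tv); 6:G/T (Tv); 15:G/A (Ti); 20:G/A (Ti); 24:T/C (Ti); 27:A/G (Ti); 28:A/T (Tv); 31:C/T (Ti); 35:T/C (Ti); 37:A/G (Ti); 38:C/T (Ti); 40:G/C (Tv); 41:C/T (Ti); 42:C/T (Ti); 45:C/G (Tv); 46:A/T (Tv).
Of the 16 differences, 10 transitions and 6 transversions over 46 sites: P = 10/46 = 0.217391, Q = 6/46 = 0.130435.
d = −0.5·ln(0.434783) − 0.25·ln(0.739130) = −0.5·(-0.832908) − 0.25·(-0.302281) = 0.4920.

0.4920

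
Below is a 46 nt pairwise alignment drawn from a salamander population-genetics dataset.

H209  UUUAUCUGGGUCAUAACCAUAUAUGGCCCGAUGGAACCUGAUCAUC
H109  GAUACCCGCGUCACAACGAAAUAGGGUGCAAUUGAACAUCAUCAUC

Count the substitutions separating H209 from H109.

Differing sites — 1:U/G; 2:U/A; 5:U/C; 7:U/C; 9:G/C; 14:U/C; 18:C/G; 20:U/A; 24:U/G; 27:C/U; 28:C/G; 30:G/A; 33:G/U; 38:C/A; 40:G/C.
That gives 15 mismatches out of 46 aligned sites, so the Hamming distance is 15.

15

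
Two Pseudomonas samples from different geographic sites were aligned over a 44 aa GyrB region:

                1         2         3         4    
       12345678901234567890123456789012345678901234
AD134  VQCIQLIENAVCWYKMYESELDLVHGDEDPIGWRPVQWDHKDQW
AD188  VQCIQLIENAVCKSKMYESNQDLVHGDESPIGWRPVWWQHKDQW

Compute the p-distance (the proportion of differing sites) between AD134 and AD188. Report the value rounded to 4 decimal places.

Mismatches occur at site 13 (W↔K), site 14 (Y↔S), site 20 (E↔N), site 21 (L↔Q), site 29 (D↔S), site 37 (Q↔W), site 39 (D↔Q).
There are 7 differences over 44 sites, so p = 7/44 = 0.1591.

0.1591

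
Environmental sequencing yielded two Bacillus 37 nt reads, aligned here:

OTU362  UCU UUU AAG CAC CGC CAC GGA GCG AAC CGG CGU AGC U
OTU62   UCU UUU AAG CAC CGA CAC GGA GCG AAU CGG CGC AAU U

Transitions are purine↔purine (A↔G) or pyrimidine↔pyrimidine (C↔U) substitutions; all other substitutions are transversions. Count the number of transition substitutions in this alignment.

4

Differing sites — 15:C/A (Tv); 27:C/U (Ti); 33:U/C (Ti); 35:G/A (Ti); 36:C/U (Ti).
Of the 5 differences, 4 transitions and 1 transversion, so the answer is 4.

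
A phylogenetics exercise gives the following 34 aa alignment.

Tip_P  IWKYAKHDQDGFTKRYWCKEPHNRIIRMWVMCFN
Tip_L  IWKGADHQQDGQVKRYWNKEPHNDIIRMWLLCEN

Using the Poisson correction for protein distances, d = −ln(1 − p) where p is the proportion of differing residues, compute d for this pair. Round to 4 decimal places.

Differing sites — 4:Y/G; 6:K/D; 8:D/Q; 12:F/Q; 13:T/V; 18:C/N; 24:R/D; 30:V/L; 31:M/L; 33:F/E.
p = 10/34 = 0.294118.
d = −ln(1 − 0.294118) = −ln(0.705882) = 0.3483.

0.3483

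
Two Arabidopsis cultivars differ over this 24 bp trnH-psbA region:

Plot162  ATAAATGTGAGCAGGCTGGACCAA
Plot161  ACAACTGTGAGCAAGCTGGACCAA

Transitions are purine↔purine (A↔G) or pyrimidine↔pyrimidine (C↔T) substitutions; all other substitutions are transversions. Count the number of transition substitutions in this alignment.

2

The sequences differ at positions 2 (T/C, transition), 5 (A/C, transversion), 14 (G/A, transition).
Of the 3 differences, 2 transitions and 1 transversion, so the answer is 2.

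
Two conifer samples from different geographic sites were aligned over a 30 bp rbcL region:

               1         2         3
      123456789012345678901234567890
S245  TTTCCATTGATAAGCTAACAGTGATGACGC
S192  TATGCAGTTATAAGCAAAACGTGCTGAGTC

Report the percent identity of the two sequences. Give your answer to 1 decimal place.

The sequences differ at positions 2 (T/A), 4 (C/G), 7 (T/G), 9 (G/T), 16 (T/A), 19 (C/A), 20 (A/C), 24 (A/C), 28 (C/G), 29 (G/T).
20 of the 30 sites match, so the percent identity is 20/30 × 100 = 66.7%.

66.7%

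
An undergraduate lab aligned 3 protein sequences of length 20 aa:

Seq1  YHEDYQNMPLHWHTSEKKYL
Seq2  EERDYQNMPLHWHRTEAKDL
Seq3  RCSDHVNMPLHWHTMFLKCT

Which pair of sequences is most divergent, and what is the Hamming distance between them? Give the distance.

Pairwise Hamming distances:
  Seq1 vs Seq2: 7
  Seq1 vs Seq3: 10
  Seq2 vs Seq3: 11
The largest is 11, between Seq2 and Seq3.

11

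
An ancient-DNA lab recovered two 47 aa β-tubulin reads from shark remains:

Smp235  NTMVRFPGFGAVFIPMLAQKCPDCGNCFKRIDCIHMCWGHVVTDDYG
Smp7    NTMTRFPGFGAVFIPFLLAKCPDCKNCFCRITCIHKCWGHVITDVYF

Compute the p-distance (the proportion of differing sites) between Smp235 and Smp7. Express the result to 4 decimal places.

0.2340

The sequences differ at positions 4 (V/T), 16 (M/F), 18 (A/L), 19 (Q/A), 25 (G/K), 29 (K/C), 32 (D/T), 36 (M/K), 42 (V/I), 45 (D/V), 47 (G/F).
There are 11 differences over 47 sites, so p = 11/47 = 0.2340.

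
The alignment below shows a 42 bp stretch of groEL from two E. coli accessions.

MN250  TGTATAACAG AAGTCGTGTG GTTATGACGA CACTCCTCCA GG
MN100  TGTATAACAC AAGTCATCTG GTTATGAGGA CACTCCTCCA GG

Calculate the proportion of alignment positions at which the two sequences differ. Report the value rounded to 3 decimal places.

0.095

The sequences differ at positions 10 (G/C), 16 (G/A), 18 (G/C), 28 (C/G).
There are 4 differences over 42 sites, so p = 4/42 = 0.095.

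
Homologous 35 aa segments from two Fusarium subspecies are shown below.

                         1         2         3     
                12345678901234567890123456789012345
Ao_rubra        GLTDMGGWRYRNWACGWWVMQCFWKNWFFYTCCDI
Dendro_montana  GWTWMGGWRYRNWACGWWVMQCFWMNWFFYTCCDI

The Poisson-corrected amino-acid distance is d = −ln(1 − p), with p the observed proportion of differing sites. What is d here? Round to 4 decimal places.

0.0896

The sequences differ at positions 2 (L/W), 4 (D/W), 25 (K/M).
p = 3/35 = 0.085714.
d = −ln(1 − 0.085714) = −ln(0.914286) = 0.0896.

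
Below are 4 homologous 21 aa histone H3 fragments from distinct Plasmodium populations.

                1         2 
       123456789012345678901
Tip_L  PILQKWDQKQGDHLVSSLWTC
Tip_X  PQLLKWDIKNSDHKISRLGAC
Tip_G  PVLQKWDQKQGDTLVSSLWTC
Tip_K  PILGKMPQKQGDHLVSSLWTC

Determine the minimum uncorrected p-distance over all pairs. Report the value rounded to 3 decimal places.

0.095

Pairwise Hamming distances:
  Tip_L vs Tip_X: 10
  Tip_L vs Tip_G: 2
  Tip_L vs Tip_K: 3
  Tip_X vs Tip_G: 11
  Tip_X vs Tip_K: 12
  Tip_G vs Tip_K: 5
The smallest is 2 mismatches, between Tip_L and Tip_G; p = 2/21 = 0.095.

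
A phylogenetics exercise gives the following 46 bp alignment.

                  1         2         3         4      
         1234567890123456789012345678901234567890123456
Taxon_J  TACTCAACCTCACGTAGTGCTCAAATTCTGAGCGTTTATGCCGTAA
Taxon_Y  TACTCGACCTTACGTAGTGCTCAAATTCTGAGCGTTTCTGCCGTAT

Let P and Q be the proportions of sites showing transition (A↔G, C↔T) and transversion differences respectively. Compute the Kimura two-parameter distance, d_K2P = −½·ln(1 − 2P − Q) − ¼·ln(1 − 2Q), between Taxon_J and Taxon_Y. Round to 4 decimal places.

0.0926

The sequences differ at positions 6 (A/G, transition), 11 (C/T, transition), 38 (A/C, transversion), 46 (A/T, transversion).
Of the 4 differences, 2 transitions and 2 transversions over 46 sites: P = 2/46 = 0.043478, Q = 2/46 = 0.043478.
d = −0.5·ln(0.869566) − 0.25·ln(0.913044) = −0.5·(-0.139761) − 0.25·(-0.090971) = 0.0926.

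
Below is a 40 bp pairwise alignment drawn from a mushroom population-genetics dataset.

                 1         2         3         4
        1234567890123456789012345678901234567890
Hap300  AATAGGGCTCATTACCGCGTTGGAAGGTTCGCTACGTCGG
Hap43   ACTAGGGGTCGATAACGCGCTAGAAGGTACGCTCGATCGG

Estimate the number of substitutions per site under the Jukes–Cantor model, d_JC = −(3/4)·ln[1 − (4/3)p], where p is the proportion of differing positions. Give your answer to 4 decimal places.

Mismatches occur at site 2 (A↔C), site 8 (C↔G), site 11 (A↔G), site 12 (T↔A), site 15 (C↔A), site 20 (T↔C), site 22 (G↔A), site 29 (T↔A), site 34 (A↔C), site 35 (C↔G), site 36 (G↔A).
p = 11/40 = 0.275000.
d = −0.75 · ln(1 − (4/3)·0.275000) = −0.75 · ln(0.633333) = −0.75 · (-0.456759) = 0.3426.

0.3426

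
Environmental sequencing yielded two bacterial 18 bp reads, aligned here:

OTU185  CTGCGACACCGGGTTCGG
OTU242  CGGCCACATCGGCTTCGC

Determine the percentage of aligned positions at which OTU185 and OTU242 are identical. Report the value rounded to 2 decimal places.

72.22%

The sequences differ at positions 2 (T/G), 5 (G/C), 9 (C/T), 13 (G/C), 18 (G/C).
13 of the 18 sites match, so the percent identity is 13/18 × 100 = 72.22%.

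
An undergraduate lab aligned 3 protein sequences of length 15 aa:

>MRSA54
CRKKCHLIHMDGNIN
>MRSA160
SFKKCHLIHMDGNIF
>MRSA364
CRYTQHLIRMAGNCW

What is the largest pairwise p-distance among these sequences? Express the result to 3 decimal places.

0.600

Pairwise Hamming distances:
  MRSA54 vs MRSA160: 3
  MRSA54 vs MRSA364: 7
  MRSA160 vs MRSA364: 9
The largest is 9 mismatches, between MRSA160 and MRSA364; p = 9/15 = 0.600.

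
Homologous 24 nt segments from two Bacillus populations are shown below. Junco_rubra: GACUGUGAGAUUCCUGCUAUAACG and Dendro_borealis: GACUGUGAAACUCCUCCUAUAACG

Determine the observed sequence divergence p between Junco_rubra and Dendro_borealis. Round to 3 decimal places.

Mismatches occur at site 9 (G→A), site 11 (U→C), site 16 (G→C).
There are 3 differences over 24 sites, so p = 3/24 = 0.125.

0.125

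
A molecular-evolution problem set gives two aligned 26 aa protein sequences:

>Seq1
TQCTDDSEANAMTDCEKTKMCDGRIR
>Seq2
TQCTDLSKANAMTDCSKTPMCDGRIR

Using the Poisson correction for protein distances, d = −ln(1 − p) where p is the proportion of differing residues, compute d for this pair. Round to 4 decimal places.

Mismatches occur at site 6 (D↔L), site 8 (E↔K), site 16 (E↔S), site 19 (K↔P).
p = 4/26 = 0.153846.
d = −ln(1 − 0.153846) = −ln(0.846154) = 0.1671.

0.1671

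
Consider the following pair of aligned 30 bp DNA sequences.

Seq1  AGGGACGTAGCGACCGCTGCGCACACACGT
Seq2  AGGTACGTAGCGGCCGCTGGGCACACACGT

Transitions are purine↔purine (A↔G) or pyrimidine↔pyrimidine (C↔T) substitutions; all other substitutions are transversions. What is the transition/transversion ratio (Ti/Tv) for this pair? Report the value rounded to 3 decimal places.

Differing sites — 4:G/T (Tv); 13:A/G (Ti); 20:C/G (Tv).
Of the 3 differences, 1 transition and 2 transversions, so Ti/Tv = 1/2 = 0.500.

0.500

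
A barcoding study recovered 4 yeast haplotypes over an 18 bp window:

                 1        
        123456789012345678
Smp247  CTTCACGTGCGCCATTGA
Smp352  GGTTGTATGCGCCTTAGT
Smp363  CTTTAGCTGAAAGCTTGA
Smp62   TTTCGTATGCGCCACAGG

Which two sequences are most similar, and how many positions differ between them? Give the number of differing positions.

6

Pairwise Hamming distances:
  Smp247 vs Smp352: 9
  Smp247 vs Smp363: 8
  Smp247 vs Smp62: 7
  Smp352 vs Smp363: 12
  Smp352 vs Smp62: 6
  Smp363 vs Smp62: 13
The smallest is 6, between Smp352 and Smp62.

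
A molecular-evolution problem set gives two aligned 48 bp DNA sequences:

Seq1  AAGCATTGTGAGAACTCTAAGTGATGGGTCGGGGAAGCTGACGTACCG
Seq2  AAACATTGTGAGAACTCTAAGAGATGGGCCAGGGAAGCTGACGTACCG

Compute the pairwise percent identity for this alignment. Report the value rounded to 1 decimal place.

Differing sites — 3:G/A; 22:T/A; 29:T/C; 31:G/A.
44 of the 48 sites match, so the percent identity is 44/48 × 100 = 91.7%.

91.7%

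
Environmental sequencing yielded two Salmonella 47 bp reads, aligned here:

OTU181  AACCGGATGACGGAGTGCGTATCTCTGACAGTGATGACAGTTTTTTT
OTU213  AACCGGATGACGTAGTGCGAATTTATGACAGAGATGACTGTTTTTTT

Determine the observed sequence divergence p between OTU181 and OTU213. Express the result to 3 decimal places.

Mismatches occur at site 13 (G/T), site 20 (T/A), site 23 (C/T), site 25 (C/A), site 32 (T/A), site 39 (A/T).
There are 6 differences over 47 sites, so p = 6/47 = 0.128.

0.128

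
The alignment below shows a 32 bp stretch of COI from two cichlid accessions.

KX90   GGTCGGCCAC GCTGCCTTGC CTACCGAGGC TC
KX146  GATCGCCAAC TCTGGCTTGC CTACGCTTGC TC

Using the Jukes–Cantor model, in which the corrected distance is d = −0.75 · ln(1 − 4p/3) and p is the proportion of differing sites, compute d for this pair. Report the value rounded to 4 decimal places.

0.3525

Differing sites — 2:G/A; 6:G/C; 8:C/A; 11:G/T; 15:C/G; 25:C/G; 26:G/C; 27:A/T; 28:G/T.
p = 9/32 = 0.281250.
d = −0.75 · ln(1 − (4/3)·0.281250) = −0.75 · ln(0.625000) = −0.75 · (-0.470004) = 0.3525.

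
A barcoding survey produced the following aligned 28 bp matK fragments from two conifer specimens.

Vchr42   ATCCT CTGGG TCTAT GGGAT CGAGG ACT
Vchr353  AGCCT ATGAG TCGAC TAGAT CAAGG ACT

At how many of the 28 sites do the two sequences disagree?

8

Differing sites — 2:T/G; 6:C/A; 9:G/A; 13:T/G; 15:T/C; 16:G/T; 17:G/A; 22:G/A.
That gives 8 mismatches out of 28 aligned sites, so the Hamming distance is 8.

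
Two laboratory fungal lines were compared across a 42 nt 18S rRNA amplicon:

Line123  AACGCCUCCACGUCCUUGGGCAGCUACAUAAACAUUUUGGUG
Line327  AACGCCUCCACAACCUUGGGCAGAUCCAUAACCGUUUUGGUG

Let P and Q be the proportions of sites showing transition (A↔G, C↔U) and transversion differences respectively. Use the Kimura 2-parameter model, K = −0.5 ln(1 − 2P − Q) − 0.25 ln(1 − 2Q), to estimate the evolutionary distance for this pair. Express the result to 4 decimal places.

Differing sites — 12:G/A (Ti); 13:U/A (Tv); 24:C/A (Tv); 26:A/C (Tv); 32:A/C (Tv); 34:A/G (Ti).
Of the 6 differences, 2 transitions and 4 transversions over 42 sites: P = 2/42 = 0.047619, Q = 4/42 = 0.095238.
d = −0.5·ln(0.809524) − 0.25·ln(0.809524) = −0.5·(-0.211309) − 0.25·(-0.211309) = 0.1585.

0.1585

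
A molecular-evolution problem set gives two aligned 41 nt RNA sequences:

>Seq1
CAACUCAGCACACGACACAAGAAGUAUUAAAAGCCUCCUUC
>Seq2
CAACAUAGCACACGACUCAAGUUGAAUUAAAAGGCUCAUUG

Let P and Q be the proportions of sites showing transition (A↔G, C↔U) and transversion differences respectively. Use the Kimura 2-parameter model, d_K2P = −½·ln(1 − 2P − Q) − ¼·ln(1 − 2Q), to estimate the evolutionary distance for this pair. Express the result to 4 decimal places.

Mismatches occur at site 5 (U/A, transversion), site 6 (C/U, transition), site 17 (A/U, transversion), site 22 (A/U, transversion), site 23 (A/U, transversion), site 25 (U/A, transversion), site 34 (C/G, transversion), site 38 (C/A, transversion), site 41 (C/G, transversion).
Of the 9 differences, 1 transition and 8 transversions over 41 sites: P = 1/41 = 0.024390, Q = 8/41 = 0.195122.
d = −0.5·ln(0.756098) − 0.25·ln(0.609756) = −0.5·(-0.279584) − 0.25·(-0.494696) = 0.2635.

0.2635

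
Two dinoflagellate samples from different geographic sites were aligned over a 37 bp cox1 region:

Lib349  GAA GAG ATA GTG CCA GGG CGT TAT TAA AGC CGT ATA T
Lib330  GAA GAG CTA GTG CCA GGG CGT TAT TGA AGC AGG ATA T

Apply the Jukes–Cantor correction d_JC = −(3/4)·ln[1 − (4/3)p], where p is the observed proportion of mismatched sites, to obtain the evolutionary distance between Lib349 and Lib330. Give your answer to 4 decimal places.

0.1167

Differing sites — 7:A/C; 26:A/G; 31:C/A; 33:T/G.
p = 4/37 = 0.108108.
d = −0.75 · ln(1 − (4/3)·0.108108) = −0.75 · ln(0.855856) = −0.75 · (-0.155653) = 0.1167.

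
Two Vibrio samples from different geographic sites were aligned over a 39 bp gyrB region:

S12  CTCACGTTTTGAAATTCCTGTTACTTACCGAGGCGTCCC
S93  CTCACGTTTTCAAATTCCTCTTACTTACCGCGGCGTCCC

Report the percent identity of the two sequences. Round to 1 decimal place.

92.3%

The sequences differ at positions 11 (G/C), 20 (G/C), 31 (A/C).
36 of the 39 sites match, so the percent identity is 36/39 × 100 = 92.3%.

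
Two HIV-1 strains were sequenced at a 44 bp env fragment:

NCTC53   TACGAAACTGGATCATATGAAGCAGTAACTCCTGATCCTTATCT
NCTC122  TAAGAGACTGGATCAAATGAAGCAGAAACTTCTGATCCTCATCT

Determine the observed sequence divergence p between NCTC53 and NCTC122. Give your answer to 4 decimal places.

0.1364

Differing sites — 3:C/A; 6:A/G; 16:T/A; 26:T/A; 31:C/T; 40:T/C.
There are 6 differences over 44 sites, so p = 6/44 = 0.1364.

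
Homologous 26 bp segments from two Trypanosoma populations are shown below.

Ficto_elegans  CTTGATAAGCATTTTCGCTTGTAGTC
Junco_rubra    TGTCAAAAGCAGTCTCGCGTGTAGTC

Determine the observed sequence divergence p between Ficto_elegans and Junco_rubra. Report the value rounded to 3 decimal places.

Mismatches occur at site 1 (C/T), site 2 (T/G), site 4 (G/C), site 6 (T/A), site 12 (T/G), site 14 (T/C), site 19 (T/G).
There are 7 differences over 26 sites, so p = 7/26 = 0.269.

0.269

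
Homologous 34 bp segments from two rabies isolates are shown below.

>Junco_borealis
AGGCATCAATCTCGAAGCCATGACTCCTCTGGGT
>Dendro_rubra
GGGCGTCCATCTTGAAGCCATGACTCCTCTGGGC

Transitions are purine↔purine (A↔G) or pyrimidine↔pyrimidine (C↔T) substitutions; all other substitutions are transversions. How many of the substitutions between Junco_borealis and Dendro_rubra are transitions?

4

The sequences differ at positions 1 (A/G, transition), 5 (A/G, transition), 8 (A/C, transversion), 13 (C/T, transition), 34 (T/C, transition).
Of the 5 differences, 4 transitions and 1 transversion, so the answer is 4.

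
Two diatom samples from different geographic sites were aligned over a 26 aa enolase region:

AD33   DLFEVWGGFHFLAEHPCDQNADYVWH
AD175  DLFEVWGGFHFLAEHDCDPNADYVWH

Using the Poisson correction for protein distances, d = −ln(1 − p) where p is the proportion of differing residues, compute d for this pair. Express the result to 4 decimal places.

The sequences differ at positions 16 (P/D), 19 (Q/P).
p = 2/26 = 0.076923.
d = −ln(1 − 0.076923) = −ln(0.923077) = 0.0800.

0.0800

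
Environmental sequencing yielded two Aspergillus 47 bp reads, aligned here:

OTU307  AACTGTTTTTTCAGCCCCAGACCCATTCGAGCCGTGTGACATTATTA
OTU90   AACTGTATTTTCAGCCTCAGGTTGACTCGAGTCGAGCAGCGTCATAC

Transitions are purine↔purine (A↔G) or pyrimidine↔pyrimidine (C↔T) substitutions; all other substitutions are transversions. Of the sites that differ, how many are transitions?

11

Mismatches occur at site 7 (T/A, transversion), site 17 (C/T, transition), site 21 (A/G, transition), site 22 (C/T, transition), site 23 (C/T, transition), site 24 (C/G, transversion), site 26 (T/C, transition), site 32 (C/T, transition), site 35 (T/A, transversion), site 37 (T/C, transition), site 38 (G/A, transition), site 39 (A/G, transition), site 41 (A/G, transition), site 43 (T/C, transition), site 46 (T/A, transversion), site 47 (A/C, transversion).
Of the 16 differences, 11 transitions and 5 transversions, so the answer is 11.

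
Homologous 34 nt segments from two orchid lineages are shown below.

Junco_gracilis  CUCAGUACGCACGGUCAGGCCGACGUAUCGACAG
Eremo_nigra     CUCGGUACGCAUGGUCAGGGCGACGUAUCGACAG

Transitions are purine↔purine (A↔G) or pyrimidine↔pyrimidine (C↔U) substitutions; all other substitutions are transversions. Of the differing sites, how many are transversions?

1

Mismatches occur at site 4 (A→G, transition), site 12 (C→U, transition), site 20 (C→G, transversion).
Of the 3 differences, 2 transitions and 1 transversion, so the answer is 1.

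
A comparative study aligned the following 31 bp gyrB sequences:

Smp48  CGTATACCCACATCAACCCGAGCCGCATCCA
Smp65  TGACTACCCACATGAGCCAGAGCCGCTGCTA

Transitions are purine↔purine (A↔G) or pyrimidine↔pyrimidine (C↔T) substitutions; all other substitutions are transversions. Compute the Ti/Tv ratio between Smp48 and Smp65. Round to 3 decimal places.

0.500

Differing sites — 1:C/T (Ti); 3:T/A (Tv); 4:A/C (Tv); 14:C/G (Tv); 16:A/G (Ti); 19:C/A (Tv); 27:A/T (Tv); 28:T/G (Tv); 30:C/T (Ti).
Of the 9 differences, 3 transitions and 6 transversions, so Ti/Tv = 3/6 = 0.500.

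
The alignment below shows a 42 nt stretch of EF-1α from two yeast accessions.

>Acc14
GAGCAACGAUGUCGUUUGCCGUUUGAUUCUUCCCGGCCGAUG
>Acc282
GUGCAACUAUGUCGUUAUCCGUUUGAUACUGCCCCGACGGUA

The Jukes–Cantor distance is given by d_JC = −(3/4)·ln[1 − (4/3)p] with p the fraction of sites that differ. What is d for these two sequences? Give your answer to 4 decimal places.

Mismatches occur at site 2 (A↔U), site 8 (G↔U), site 17 (U↔A), site 18 (G↔U), site 28 (U↔A), site 31 (U↔G), site 35 (G↔C), site 37 (C↔A), site 40 (A↔G), site 42 (G↔A).
p = 10/42 = 0.238095.
d = −0.75 · ln(1 − (4/3)·0.238095) = −0.75 · ln(0.682540) = −0.75 · (-0.381934) = 0.2865.

0.2865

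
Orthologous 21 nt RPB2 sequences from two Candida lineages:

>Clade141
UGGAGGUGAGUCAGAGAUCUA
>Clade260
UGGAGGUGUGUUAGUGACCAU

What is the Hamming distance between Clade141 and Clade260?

6

The sequences differ at positions 9 (A/U), 12 (C/U), 15 (A/U), 18 (U/C), 20 (U/A), 21 (A/U).
That gives 6 mismatches out of 21 aligned sites, so the Hamming distance is 6.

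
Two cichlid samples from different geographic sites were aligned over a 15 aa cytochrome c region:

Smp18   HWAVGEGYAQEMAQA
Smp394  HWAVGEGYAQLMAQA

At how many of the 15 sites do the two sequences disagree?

1

Differing sites — 11:E/L.
That gives 1 mismatch out of 15 aligned sites, so the Hamming distance is 1.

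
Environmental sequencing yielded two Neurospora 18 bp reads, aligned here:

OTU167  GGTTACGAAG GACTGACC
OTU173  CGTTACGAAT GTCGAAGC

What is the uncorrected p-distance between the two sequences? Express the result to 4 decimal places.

0.3333

Mismatches occur at site 1 (G↔C), site 10 (G↔T), site 12 (A↔T), site 14 (T↔G), site 15 (G↔A), site 17 (C↔G).
There are 6 differences over 18 sites, so p = 6/18 = 0.3333.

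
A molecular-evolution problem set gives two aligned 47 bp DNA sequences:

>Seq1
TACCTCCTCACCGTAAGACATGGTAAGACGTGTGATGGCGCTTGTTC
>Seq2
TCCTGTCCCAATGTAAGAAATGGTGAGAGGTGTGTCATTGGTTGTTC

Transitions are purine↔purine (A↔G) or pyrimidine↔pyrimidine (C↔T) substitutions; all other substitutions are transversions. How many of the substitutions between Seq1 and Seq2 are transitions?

8

The sequences differ at positions 2 (A/C, transversion), 4 (C/T, transition), 5 (T/G, transversion), 6 (C/T, transition), 8 (T/C, transition), 11 (C/A, transversion), 12 (C/T, transition), 19 (C/A, transversion), 25 (A/G, transition), 29 (C/G, transversion), 35 (A/T, transversion), 36 (T/C, transition), 37 (G/A, transition), 38 (G/T, transversion), 39 (C/T, transition), 41 (C/G, transversion).
Of the 16 differences, 8 transitions and 8 transversions, so the answer is 8.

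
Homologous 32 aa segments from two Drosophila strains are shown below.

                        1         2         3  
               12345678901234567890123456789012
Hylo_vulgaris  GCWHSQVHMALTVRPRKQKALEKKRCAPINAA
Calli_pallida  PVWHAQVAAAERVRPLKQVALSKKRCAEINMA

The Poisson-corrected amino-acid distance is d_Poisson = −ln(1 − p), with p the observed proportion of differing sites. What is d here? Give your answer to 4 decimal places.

0.4700

Differing sites — 1:G/P; 2:C/V; 5:S/A; 8:H/A; 9:M/A; 11:L/E; 12:T/R; 16:R/L; 19:K/V; 22:E/S; 28:P/E; 31:A/M.
p = 12/32 = 0.375000.
d = −ln(1 − 0.375000) = −ln(0.625000) = 0.4700.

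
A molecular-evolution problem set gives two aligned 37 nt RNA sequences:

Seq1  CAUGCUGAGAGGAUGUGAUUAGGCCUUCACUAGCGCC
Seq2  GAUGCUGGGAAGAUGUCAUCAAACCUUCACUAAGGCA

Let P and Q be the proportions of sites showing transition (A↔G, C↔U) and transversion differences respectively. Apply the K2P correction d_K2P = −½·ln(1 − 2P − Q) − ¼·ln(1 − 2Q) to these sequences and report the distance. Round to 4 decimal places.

0.3441

Mismatches occur at site 1 (C/G, transversion), site 8 (A/G, transition), site 11 (G/A, transition), site 17 (G/C, transversion), site 20 (U/C, transition), site 22 (G/A, transition), site 23 (G/A, transition), site 33 (G/A, transition), site 34 (C/G, transversion), site 37 (C/A, transversion).
Of the 10 differences, 6 transitions and 4 transversions over 37 sites: P = 6/37 = 0.162162, Q = 4/37 = 0.108108.
d = −0.5·ln(0.567568) − 0.25·ln(0.783784) = −0.5·(-0.566395) − 0.25·(-0.243622) = 0.3441.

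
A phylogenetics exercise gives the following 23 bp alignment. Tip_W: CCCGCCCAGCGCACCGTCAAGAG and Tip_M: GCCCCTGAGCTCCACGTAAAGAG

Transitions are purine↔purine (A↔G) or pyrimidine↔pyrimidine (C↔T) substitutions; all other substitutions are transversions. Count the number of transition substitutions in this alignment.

Mismatches occur at site 1 (C→G, transversion), site 4 (G→C, transversion), site 6 (C→T, transition), site 7 (C→G, transversion), site 11 (G→T, transversion), site 13 (A→C, transversion), site 14 (C→A, transversion), site 18 (C→A, transversion).
Of the 8 differences, 1 transition and 7 transversions, so the answer is 1.

1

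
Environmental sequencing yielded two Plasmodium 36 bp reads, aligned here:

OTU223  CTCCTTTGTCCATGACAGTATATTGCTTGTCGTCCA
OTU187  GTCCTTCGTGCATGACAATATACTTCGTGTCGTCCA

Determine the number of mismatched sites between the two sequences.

7

The sequences differ at positions 1 (C/G), 7 (T/C), 10 (C/G), 18 (G/A), 23 (T/C), 25 (G/T), 27 (T/G).
That gives 7 mismatches out of 36 aligned sites, so the Hamming distance is 7.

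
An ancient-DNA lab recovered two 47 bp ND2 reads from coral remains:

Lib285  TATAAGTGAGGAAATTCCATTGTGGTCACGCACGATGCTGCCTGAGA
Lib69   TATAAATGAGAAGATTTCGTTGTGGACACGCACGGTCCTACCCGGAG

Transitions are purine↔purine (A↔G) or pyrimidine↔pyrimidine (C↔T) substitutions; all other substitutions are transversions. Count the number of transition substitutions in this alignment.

11

The sequences differ at positions 6 (G/A, transition), 11 (G/A, transition), 13 (A/G, transition), 17 (C/T, transition), 19 (A/G, transition), 26 (T/A, transversion), 35 (A/G, transition), 37 (G/C, transversion), 40 (G/A, transition), 43 (T/C, transition), 45 (A/G, transition), 46 (G/A, transition), 47 (A/G, transition).
Of the 13 differences, 11 transitions and 2 transversions, so the answer is 11.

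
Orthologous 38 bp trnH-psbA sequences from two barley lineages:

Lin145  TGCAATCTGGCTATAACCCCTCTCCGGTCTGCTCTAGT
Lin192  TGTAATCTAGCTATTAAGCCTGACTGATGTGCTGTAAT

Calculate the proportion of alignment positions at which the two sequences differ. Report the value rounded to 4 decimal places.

0.3158

Differing sites — 3:C/T; 9:G/A; 15:A/T; 17:C/A; 18:C/G; 22:C/G; 23:T/A; 25:C/T; 27:G/A; 29:C/G; 34:C/G; 37:G/A.
There are 12 differences over 38 sites, so p = 12/38 = 0.3158.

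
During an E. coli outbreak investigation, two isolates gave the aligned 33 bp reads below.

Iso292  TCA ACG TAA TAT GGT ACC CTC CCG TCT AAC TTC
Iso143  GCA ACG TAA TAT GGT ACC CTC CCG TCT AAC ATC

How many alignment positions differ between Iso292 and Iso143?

2

The sequences differ at positions 1 (T/G), 31 (T/A).
That gives 2 mismatches out of 33 aligned sites, so the Hamming distance is 2.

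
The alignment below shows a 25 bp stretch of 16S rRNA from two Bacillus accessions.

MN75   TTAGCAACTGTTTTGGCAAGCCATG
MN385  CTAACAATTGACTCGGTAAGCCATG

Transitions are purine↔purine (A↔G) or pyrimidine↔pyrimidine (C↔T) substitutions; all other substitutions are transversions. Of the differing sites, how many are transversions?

1

Differing sites — 1:T/C (Ti); 4:G/A (Ti); 8:C/T (Ti); 11:T/A (Tv); 12:T/C (Ti); 14:T/C (Ti); 17:C/T (Ti).
Of the 7 differences, 6 transitions and 1 transversion, so the answer is 1.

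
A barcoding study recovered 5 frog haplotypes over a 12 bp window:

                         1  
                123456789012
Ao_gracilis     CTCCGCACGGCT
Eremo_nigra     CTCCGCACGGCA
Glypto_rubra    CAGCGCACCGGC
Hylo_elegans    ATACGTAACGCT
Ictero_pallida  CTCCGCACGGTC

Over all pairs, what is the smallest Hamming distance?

Pairwise Hamming distances:
  Ao_gracilis vs Eremo_nigra: 1
  Ao_gracilis vs Glypto_rubra: 5
  Ao_gracilis vs Hylo_elegans: 5
  Ao_gracilis vs Ictero_pallida: 2
  Eremo_nigra vs Glypto_rubra: 5
  Eremo_nigra vs Hylo_elegans: 6
  Eremo_nigra vs Ictero_pallida: 2
  Glypto_rubra vs Hylo_elegans: 7
  Glypto_rubra vs Ictero_pallida: 4
  Hylo_elegans vs Ictero_pallida: 7
The smallest is 1, between Ao_gracilis and Eremo_nigra.

1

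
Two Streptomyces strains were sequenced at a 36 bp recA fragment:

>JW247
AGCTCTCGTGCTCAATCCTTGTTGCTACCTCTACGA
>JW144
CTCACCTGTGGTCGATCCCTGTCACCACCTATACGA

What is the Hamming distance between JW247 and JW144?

The sequences differ at positions 1 (A/C), 2 (G/T), 4 (T/A), 6 (T/C), 7 (C/T), 11 (C/G), 14 (A/G), 19 (T/C), 23 (T/C), 24 (G/A), 26 (T/C), 31 (C/A).
That gives 12 mismatches out of 36 aligned sites, so the Hamming distance is 12.

12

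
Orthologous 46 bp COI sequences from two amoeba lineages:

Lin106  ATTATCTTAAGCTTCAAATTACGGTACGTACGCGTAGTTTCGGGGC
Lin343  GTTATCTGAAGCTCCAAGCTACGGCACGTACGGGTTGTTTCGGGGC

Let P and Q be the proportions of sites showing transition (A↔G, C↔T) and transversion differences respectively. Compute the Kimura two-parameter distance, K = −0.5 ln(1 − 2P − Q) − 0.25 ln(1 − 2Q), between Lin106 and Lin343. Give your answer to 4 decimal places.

0.2010

Differing sites — 1:A/G (Ti); 8:T/G (Tv); 14:T/C (Ti); 18:A/G (Ti); 19:T/C (Ti); 25:T/C (Ti); 33:C/G (Tv); 36:A/T (Tv).
Of the 8 differences, 5 transitions and 3 transversions over 46 sites: P = 5/46 = 0.108696, Q = 3/46 = 0.065217.
d = −0.5·ln(0.717391) − 0.25·ln(0.869566) = −0.5·(-0.332134) − 0.25·(-0.139761) = 0.2010.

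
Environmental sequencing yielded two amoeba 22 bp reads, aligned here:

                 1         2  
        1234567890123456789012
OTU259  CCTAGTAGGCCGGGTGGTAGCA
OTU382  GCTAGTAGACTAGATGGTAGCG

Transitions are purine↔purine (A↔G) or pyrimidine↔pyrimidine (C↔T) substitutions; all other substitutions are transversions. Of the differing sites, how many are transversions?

The sequences differ at positions 1 (C/G, transversion), 9 (G/A, transition), 11 (C/T, transition), 12 (G/A, transition), 14 (G/A, transition), 22 (A/G, transition).
Of the 6 differences, 5 transitions and 1 transversion, so the answer is 1.

1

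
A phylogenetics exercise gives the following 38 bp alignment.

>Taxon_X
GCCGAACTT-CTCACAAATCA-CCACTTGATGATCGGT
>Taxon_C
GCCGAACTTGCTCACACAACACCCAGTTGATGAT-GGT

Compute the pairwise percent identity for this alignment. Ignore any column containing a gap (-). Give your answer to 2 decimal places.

Excluding the 3 gap columns leaves 35 comparable sites.
The sequences differ at positions 17 (A/C), 19 (T/A), 26 (C/G).
32 of the 35 comparable sites match, so the percent identity is 32/35 × 100 = 91.43%.

91.43%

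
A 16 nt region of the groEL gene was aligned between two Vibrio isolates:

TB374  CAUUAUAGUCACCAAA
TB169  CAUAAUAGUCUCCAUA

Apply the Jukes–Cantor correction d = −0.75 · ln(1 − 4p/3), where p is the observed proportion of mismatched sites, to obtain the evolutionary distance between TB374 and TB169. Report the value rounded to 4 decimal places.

0.2158

Mismatches occur at site 4 (U→A), site 11 (A→U), site 15 (A→U).
p = 3/16 = 0.187500.
d = −0.75 · ln(1 − (4/3)·0.187500) = −0.75 · ln(0.750000) = −0.75 · (-0.287682) = 0.2158.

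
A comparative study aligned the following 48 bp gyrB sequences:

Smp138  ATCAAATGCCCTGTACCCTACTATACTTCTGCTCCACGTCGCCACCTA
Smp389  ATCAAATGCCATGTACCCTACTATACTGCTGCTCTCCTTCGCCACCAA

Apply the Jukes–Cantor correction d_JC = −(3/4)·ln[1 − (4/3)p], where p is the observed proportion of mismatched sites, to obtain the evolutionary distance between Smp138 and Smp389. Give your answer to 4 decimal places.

0.1367

The sequences differ at positions 11 (C/A), 28 (T/G), 35 (C/T), 36 (A/C), 38 (G/T), 47 (T/A).
p = 6/48 = 0.125000.
d = −0.75 · ln(1 − (4/3)·0.125000) = −0.75 · ln(0.833333) = −0.75 · (-0.182322) = 0.1367.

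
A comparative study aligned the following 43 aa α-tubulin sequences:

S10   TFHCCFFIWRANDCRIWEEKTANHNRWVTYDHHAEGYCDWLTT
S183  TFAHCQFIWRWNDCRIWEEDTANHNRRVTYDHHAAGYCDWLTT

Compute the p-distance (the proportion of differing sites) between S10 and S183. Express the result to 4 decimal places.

Differing sites — 3:H/A; 4:C/H; 6:F/Q; 11:A/W; 20:K/D; 27:W/R; 35:E/A.
There are 7 differences over 43 sites, so p = 7/43 = 0.1628.

0.1628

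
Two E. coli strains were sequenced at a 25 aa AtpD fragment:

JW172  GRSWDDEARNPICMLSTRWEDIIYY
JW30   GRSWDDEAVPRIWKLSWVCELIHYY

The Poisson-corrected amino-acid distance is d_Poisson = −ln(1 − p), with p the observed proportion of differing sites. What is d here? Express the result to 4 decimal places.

Differing sites — 9:R/V; 10:N/P; 11:P/R; 13:C/W; 14:M/K; 17:T/W; 18:R/V; 19:W/C; 21:D/L; 23:I/H.
p = 10/25 = 0.400000.
d = −ln(1 − 0.400000) = −ln(0.600000) = 0.5108.

0.5108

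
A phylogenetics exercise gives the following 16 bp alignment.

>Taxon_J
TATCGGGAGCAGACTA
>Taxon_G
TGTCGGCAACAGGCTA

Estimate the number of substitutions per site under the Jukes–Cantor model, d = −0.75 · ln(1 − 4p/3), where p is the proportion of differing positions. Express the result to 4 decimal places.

0.3041

The sequences differ at positions 2 (A/G), 7 (G/C), 9 (G/A), 13 (A/G).
p = 4/16 = 0.250000.
d = −0.75 · ln(1 − (4/3)·0.250000) = −0.75 · ln(0.666667) = −0.75 · (-0.405465) = 0.3041.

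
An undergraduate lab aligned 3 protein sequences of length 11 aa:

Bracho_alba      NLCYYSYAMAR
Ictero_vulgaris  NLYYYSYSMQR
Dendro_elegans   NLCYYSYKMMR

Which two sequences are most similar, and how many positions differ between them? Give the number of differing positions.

Pairwise Hamming distances:
  Bracho_alba vs Ictero_vulgaris: 3
  Bracho_alba vs Dendro_elegans: 2
  Ictero_vulgaris vs Dendro_elegans: 3
The smallest is 2, between Bracho_alba and Dendro_elegans.

2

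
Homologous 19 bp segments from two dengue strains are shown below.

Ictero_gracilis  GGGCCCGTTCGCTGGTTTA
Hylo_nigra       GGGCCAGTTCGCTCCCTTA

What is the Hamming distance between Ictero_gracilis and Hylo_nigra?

4

Mismatches occur at site 6 (C/A), site 14 (G/C), site 15 (G/C), site 16 (T/C).
That gives 4 mismatches out of 19 aligned sites, so the Hamming distance is 4.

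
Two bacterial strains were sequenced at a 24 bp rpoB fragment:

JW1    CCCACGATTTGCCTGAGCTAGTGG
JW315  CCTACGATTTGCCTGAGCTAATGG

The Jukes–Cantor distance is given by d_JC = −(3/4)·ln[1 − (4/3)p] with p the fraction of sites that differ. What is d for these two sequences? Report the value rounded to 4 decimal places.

Differing sites — 3:C/T; 21:G/A.
p = 2/24 = 0.083333.
d = −0.75 · ln(1 − (4/3)·0.083333) = −0.75 · ln(0.888889) = −0.75 · (-0.117783) = 0.0883.

0.0883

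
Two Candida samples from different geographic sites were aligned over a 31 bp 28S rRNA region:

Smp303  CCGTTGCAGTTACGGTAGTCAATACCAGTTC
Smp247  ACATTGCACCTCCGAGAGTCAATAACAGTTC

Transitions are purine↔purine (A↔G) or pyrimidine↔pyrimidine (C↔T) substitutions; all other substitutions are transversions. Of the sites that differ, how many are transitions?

3

The sequences differ at positions 1 (C/A, transversion), 3 (G/A, transition), 9 (G/C, transversion), 10 (T/C, transition), 12 (A/C, transversion), 15 (G/A, transition), 16 (T/G, transversion), 25 (C/A, transversion).
Of the 8 differences, 3 transitions and 5 transversions, so the answer is 3.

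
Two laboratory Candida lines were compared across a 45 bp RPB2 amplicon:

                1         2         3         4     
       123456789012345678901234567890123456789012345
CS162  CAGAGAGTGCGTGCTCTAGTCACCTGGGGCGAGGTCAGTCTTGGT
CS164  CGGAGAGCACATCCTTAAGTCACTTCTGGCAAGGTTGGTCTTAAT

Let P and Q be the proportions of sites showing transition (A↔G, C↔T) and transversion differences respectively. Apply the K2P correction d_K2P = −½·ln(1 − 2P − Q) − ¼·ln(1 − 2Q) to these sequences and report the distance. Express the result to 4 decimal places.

0.4800

The sequences differ at positions 2 (A/G, transition), 8 (T/C, transition), 9 (G/A, transition), 11 (G/A, transition), 13 (G/C, transversion), 16 (C/T, transition), 17 (T/A, transversion), 24 (C/T, transition), 26 (G/C, transversion), 27 (G/T, transversion), 31 (G/A, transition), 36 (C/T, transition), 37 (A/G, transition), 43 (G/A, transition), 44 (G/A, transition).
Of the 15 differences, 11 transitions and 4 transversions over 45 sites: P = 11/45 = 0.244444, Q = 4/45 = 0.088889.
d = −0.5·ln(0.422223) − 0.25·ln(0.822222) = −0.5·(-0.862222) − 0.25·(-0.195745) = 0.4800.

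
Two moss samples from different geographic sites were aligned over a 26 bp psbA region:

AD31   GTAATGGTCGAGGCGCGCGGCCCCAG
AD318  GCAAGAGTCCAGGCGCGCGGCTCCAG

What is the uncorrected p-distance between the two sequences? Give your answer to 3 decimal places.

0.192

Differing sites — 2:T/C; 5:T/G; 6:G/A; 10:G/C; 22:C/T.
There are 5 differences over 26 sites, so p = 5/26 = 0.192.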